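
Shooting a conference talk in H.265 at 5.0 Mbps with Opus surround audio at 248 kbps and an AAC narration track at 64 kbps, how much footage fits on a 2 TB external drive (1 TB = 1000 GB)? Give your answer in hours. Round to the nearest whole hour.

Audio total: 248 + 64 = 312 kbps = 0.312 Mbps.
Total bitrate: 5.0 + 0.312 = 5.312 Mbps.
Capacity: 2 TB = 16,000,000 Mb.
Recording time: 16,000,000 / 5.312 = 3,012,048 s ≈ 837 hours.

837 hours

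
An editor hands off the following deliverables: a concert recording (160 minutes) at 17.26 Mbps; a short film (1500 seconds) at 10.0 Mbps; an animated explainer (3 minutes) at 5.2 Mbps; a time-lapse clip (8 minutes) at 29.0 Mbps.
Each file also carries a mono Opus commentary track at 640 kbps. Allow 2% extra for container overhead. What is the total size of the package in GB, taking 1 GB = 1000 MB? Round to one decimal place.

Audio: 640 kbps = 0.640 Mbps.
concert recording: 17.900 Mbps × 9600 s × 1.02 = 175276.8 Mb
short film: 10.640 Mbps × 1500 s × 1.02 = 16279.2 Mb
animated explainer: 5.840 Mbps × 180 s × 1.02 = 1072.2 Mb
time-lapse clip: 29.640 Mbps × 480 s × 1.02 = 14511.7 Mb
Total: 207140.0 Mb = 25892.5 MB.
= 25.89 GB.

25.9 GB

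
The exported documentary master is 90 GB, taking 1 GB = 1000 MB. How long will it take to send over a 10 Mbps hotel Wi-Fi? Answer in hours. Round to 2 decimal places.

20.00 hours

File: 90 GB = 720000.0 Mb.
At 10 Mbps: 720000.0 / 10 = 72000.0 s ≈ 20 hours.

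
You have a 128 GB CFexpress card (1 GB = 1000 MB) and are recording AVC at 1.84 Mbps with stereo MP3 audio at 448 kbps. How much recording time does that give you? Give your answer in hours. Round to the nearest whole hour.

Audio: 448 kbps = 0.448 Mbps.
Total bitrate: 1.84 + 0.448 = 2.288 Mbps.
Capacity: 128 GB = 1,024,000 Mb.
Recording time: 1,024,000 / 2.288 = 447,552 s ≈ 124 hours.

124 hours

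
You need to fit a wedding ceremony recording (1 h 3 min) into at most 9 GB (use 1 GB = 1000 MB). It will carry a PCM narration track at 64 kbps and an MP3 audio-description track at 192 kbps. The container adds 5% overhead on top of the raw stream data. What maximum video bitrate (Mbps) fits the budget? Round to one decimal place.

Budget: 9 GB = 72000.0 Mb.
Stream payload after overhead: 72000.0 / 1.05 = 68571.4 Mb.
1 h 3 min = 63 min = 3780 s
Total bitrate budget: 68571.4 Mb / 3780 s = 18.141 Mbps.
Audio total: 64 + 192 = 256 kbps = 0.256 Mbps.
Video: 18.141 − 0.256 = 17.885 Mbps.

17.9 Mbps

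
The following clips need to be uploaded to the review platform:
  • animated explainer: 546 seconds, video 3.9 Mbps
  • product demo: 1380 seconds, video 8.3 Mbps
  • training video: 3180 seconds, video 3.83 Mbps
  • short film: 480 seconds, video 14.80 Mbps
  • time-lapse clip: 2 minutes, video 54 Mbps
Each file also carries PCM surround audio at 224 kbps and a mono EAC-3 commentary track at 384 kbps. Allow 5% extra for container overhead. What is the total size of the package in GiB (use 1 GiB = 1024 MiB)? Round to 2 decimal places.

Audio total: 224 + 384 = 608 kbps = 0.608 Mbps.
animated explainer: 4.508 Mbps × 546 s × 1.05 = 2584.4 Mb
product demo: 8.908 Mbps × 1380 s × 1.05 = 12907.7 Mb
training video: 4.438 Mbps × 3180 s × 1.05 = 14818.5 Mb
short film: 15.408 Mbps × 480 s × 1.05 = 7765.6 Mb
time-lapse clip: 54.608 Mbps × 120 s × 1.05 = 6880.6 Mb
Total: 44956.9 Mb = 5619.6 MB.
= 5.234 GiB.

5.23 GiB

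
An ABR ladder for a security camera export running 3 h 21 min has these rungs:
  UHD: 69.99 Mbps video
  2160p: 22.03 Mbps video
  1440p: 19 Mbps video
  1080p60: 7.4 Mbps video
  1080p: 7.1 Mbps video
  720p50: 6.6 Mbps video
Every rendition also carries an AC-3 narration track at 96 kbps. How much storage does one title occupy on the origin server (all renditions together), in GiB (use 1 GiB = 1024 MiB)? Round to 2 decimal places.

3 h 21 min = 201 min = 12060 s
Audio: 96 kbps = 0.096 Mbps.
Sum of rendition bitrates: (69.99+0.096) + (22.03+0.096) + (19+0.096) + (7.4+0.096) + (7.1+0.096) + (6.6+0.096) = 132.696 Mbps.
× 12060 s = 1,600,314 Mb = 200,039 MB = 186.3 GiB.

186.30 GiB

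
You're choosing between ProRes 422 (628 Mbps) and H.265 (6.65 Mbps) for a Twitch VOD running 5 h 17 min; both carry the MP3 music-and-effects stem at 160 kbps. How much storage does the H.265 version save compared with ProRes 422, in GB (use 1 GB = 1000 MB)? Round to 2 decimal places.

5 h 17 min = 317 min = 19020 s
Audio: 160 kbps = 0.160 Mbps.
ProRes 422: 628.160 Mbps × 19020 s = 11947603.2 Mb = 1493.450 GB.
H.265: 6.810 Mbps × 19020 s = 129526.2 Mb = 16.191 GB.
Saving: 1493.450 − 16.191 = 1477.260 GB.

1477.26 GB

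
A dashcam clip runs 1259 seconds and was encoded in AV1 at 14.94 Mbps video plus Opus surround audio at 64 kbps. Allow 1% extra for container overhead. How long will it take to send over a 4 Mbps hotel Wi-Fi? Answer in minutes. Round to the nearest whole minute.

Audio: 64 kbps = 0.064 Mbps.
Total bitrate: 15.004 Mbps.
File: 15.004 Mbps × 1259 s = 18890.0 Mb.
With 1% container overhead: ×1.01. → 19078.9 Mb.
At 4 Mbps: 19078.9 / 4 = 4769.7 s ≈ 79.5 minutes.

79 minutes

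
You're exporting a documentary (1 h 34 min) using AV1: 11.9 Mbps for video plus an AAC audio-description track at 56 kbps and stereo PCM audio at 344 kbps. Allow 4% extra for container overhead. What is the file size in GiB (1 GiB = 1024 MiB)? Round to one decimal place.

1 h 34 min = 94 min = 5640 s
Audio total: 56 + 344 = 400 kbps = 0.400 Mbps.
Total bitrate: 11.9 + 0.400 = 12.300 Mbps.
Stream data: 12.300 Mbps × 5640 s = 69372.0 Mb.
With 4% container overhead: ×1.04.
72,147 Mb = 9,018,360,000 bytes ÷ 1,073,741,824 = 8.399 GiB.

8.4 GiB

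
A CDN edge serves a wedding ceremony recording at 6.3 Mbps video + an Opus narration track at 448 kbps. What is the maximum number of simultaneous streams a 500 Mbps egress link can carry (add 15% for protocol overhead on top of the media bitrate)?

64

Audio: 448 kbps = 0.448 Mbps.
Per-viewer media rate: 6.748 Mbps.
On the wire with 15% overhead: 7.760 Mbps.
500 Mbps = 500.0 Mbps; 500.0 / 7.760 = 64.43 → 64 viewers.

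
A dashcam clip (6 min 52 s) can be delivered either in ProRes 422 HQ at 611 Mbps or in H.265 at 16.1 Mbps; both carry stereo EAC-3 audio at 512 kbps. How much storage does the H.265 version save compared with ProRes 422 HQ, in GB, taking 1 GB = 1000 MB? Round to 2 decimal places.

6 min 52 s = 412 s
Audio: 512 kbps = 0.512 Mbps.
ProRes 422 HQ: 611.512 Mbps × 412 s = 251942.9 Mb = 31.493 GB.
H.265: 16.612 Mbps × 412 s = 6844.1 Mb = 0.856 GB.
Saving: 31.493 − 0.856 = 30.637 GB.

30.64 GB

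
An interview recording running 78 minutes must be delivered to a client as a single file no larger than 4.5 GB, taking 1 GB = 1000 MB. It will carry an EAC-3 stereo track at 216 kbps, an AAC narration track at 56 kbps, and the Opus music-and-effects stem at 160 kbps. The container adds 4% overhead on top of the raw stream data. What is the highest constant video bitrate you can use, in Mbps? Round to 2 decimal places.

6.96 Mbps

Budget: 4.5 GB = 36000.0 Mb.
Stream payload after overhead: 36000.0 / 1.04 = 34615.4 Mb.
78 min = 4680 s
Total bitrate budget: 34615.4 Mb / 4680 s = 7.396 Mbps.
Audio total: 216 + 56 + 160 = 432 kbps = 0.432 Mbps.
Video: 7.396 − 0.432 = 6.964 Mbps.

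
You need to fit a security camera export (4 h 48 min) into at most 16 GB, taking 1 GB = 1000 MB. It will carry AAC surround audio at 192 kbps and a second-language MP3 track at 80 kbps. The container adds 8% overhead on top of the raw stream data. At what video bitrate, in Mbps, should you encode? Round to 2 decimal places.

6.59 Mbps

Budget: 16 GB = 128000.0 Mb.
Stream payload after overhead: 128000.0 / 1.08 = 118518.5 Mb.
4 h 48 min = 288 min = 17280 s
Total bitrate budget: 118518.5 Mb / 17280 s = 6.859 Mbps.
Audio total: 192 + 80 = 272 kbps = 0.272 Mbps.
Video: 6.859 − 0.272 = 6.587 Mbps.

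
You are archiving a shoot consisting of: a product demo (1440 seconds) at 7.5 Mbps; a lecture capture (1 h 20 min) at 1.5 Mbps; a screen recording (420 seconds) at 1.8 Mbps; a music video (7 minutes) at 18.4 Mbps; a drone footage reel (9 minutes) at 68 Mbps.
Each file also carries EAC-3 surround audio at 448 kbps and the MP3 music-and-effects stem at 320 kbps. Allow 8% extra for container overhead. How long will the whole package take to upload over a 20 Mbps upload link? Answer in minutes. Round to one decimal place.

62.2 minutes

Audio total: 448 + 320 = 768 kbps = 0.768 Mbps.
product demo: 8.268 Mbps × 1440 s × 1.08 = 12858.4 Mb
lecture capture: 2.268 Mbps × 4800 s × 1.08 = 11757.3 Mb
screen recording: 2.568 Mbps × 420 s × 1.08 = 1164.8 Mb
music video: 19.168 Mbps × 420 s × 1.08 = 8694.6 Mb
drone footage reel: 68.768 Mbps × 540 s × 1.08 = 40105.5 Mb
Total: 74580.7 Mb = 9322.6 MB.
At 20 Mbps: 74580.7 / 20 = 3729 s ≈ 62.2 minutes.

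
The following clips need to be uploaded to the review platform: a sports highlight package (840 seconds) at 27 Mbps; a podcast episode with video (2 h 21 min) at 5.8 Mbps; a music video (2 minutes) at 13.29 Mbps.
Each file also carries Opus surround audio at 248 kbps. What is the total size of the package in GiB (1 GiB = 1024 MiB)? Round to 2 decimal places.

8.81 GiB

Audio: 248 kbps = 0.248 Mbps.
sports highlight package: 27.248 Mbps × 840 s = 22888.3 Mb
podcast episode with video: 6.048 Mbps × 8460 s = 51166.1 Mb
music video: 13.538 Mbps × 120 s = 1624.6 Mb
Total: 75679.0 Mb = 9459.9 MB.
= 8.810 GiB.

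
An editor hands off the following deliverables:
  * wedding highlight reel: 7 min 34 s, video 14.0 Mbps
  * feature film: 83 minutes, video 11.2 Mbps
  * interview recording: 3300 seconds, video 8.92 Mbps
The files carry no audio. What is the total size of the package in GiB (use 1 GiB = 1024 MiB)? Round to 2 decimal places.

wedding highlight reel: 14.000 Mbps × 454 s = 6356.0 Mb
feature film: 11.200 Mbps × 4980 s = 55776.0 Mb
interview recording: 8.920 Mbps × 3300 s = 29436.0 Mb
Total: 91568.0 Mb = 11446.0 MB.
= 10.66 GiB.

10.66 GiB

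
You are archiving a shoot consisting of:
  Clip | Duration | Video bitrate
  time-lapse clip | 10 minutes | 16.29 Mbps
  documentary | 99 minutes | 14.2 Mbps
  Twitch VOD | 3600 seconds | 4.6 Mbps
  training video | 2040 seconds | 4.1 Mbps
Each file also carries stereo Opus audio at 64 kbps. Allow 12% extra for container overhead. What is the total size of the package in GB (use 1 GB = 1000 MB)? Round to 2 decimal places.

16.78 GB

Audio: 64 kbps = 0.064 Mbps.
time-lapse clip: 16.354 Mbps × 600 s × 1.12 = 10989.9 Mb
documentary: 14.264 Mbps × 5940 s × 1.12 = 94895.5 Mb
Twitch VOD: 4.664 Mbps × 3600 s × 1.12 = 18805.2 Mb
training video: 4.164 Mbps × 2040 s × 1.12 = 9513.9 Mb
Total: 134204.6 Mb = 16775.6 MB.
= 16.78 GB.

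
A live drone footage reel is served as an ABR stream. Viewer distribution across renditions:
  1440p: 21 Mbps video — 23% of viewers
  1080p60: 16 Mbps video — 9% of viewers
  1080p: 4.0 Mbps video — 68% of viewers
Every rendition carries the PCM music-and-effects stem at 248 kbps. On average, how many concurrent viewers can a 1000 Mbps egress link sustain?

Audio: 248 kbps = 0.248 Mbps.
Average per-viewer bitrate: 0.23×21.248 + 0.09×16.248 + 0.68×4.248 = 9.238 Mbps.
1000 Mbps = 1,000 Mbps; 1,000 / 9.238 = 108.25 → 108.

108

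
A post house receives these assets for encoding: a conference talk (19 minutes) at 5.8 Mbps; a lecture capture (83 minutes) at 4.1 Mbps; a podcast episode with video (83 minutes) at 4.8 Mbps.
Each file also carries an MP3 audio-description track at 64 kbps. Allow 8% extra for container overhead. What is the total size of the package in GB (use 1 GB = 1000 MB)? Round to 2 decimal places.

6.97 GB

Audio: 64 kbps = 0.064 Mbps.
conference talk: 5.864 Mbps × 1140 s × 1.08 = 7219.8 Mb
lecture capture: 4.164 Mbps × 4980 s × 1.08 = 22395.7 Mb
podcast episode with video: 4.864 Mbps × 4980 s × 1.08 = 26160.5 Mb
Total: 55776.0 Mb = 6972.0 MB.
= 6.972 GB.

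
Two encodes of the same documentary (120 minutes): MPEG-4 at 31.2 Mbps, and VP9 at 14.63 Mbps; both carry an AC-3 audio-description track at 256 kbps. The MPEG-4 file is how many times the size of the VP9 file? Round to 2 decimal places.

120 min = 7200 s
Audio: 256 kbps = 0.256 Mbps.
MPEG-4: 31.456 Mbps × 7200 s = 226483.2 Mb = 26.366 GiB.
VP9: 14.886 Mbps × 7200 s = 107179.2 Mb = 12.477 GiB.
Ratio: 26.366 / 12.477 = 2.113.

2.11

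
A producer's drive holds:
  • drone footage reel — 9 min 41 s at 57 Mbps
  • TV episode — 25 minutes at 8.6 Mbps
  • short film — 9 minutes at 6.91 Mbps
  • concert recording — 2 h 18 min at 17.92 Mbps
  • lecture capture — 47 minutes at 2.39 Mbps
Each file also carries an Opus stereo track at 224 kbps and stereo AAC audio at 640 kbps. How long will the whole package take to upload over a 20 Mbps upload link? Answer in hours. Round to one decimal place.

3.0 hours

Audio total: 224 + 640 = 864 kbps = 0.864 Mbps.
drone footage reel: 57.864 Mbps × 581 s = 33619.0 Mb
TV episode: 9.464 Mbps × 1500 s = 14196.0 Mb
short film: 7.774 Mbps × 540 s = 4198.0 Mb
concert recording: 18.784 Mbps × 8280 s = 155531.5 Mb
lecture capture: 3.254 Mbps × 2820 s = 9176.3 Mb
Total: 216720.7 Mb = 27090.1 MB.
At 20 Mbps: 216720.7 / 20 = 10836 s ≈ 3.01 hours.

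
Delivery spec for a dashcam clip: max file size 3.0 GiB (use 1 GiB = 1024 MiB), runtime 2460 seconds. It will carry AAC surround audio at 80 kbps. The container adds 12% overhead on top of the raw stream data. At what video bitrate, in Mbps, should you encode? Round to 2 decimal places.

9.27 Mbps

Budget: 3.0 GiB = 25769.8 Mb.
Stream payload after overhead: 25769.8 / 1.12 = 23008.8 Mb.
Total bitrate budget: 23008.8 Mb / 2460 s = 9.353 Mbps.
Audio: 80 kbps = 0.080 Mbps.
Video: 9.353 − 0.080 = 9.273 Mbps.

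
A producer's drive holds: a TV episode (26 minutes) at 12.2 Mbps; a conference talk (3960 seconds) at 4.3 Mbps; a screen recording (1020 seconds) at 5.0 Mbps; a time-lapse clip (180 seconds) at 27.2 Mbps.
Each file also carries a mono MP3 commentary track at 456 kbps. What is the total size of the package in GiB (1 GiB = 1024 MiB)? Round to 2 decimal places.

Audio: 456 kbps = 0.456 Mbps.
TV episode: 12.656 Mbps × 1560 s = 19743.4 Mb
conference talk: 4.756 Mbps × 3960 s = 18833.8 Mb
screen recording: 5.456 Mbps × 1020 s = 5565.1 Mb
time-lapse clip: 27.656 Mbps × 180 s = 4978.1 Mb
Total: 49120.3 Mb = 6140.0 MB.
= 5.718 GiB.

5.72 GiB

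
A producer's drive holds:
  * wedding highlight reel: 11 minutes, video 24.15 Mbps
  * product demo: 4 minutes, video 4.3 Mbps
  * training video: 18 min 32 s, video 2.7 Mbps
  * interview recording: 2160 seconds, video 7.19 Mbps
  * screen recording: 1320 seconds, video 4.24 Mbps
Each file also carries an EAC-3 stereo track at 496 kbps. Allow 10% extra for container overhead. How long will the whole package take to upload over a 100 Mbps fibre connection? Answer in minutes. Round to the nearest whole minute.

8 minutes

Audio: 496 kbps = 0.496 Mbps.
wedding highlight reel: 24.646 Mbps × 660 s × 1.10 = 17893.0 Mb
product demo: 4.796 Mbps × 240 s × 1.10 = 1266.1 Mb
training video: 3.196 Mbps × 1112 s × 1.10 = 3909.3 Mb
interview recording: 7.686 Mbps × 2160 s × 1.10 = 18261.9 Mb
screen recording: 4.736 Mbps × 1320 s × 1.10 = 6876.7 Mb
Total: 48207.1 Mb = 6025.9 MB.
At 100 Mbps: 48207.1 / 100 = 482 s ≈ 8.03 minutes.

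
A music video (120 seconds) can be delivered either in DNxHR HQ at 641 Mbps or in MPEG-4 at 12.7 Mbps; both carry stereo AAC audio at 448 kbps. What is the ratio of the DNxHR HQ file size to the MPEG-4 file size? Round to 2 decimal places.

Audio: 448 kbps = 0.448 Mbps.
DNxHR HQ: 641.448 Mbps × 120 s = 76973.8 Mb = 9.622 GB.
MPEG-4: 13.148 Mbps × 120 s = 1577.8 Mb = 0.197 GB.
Ratio: 9.622 / 0.197 = 48.787.

48.79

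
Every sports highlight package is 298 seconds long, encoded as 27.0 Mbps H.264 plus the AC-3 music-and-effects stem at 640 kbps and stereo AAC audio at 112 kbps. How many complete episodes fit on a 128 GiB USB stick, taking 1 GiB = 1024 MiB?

132

Audio total: 640 + 112 = 752 kbps = 0.752 Mbps.
Total bitrate: 27.752 Mbps.
Per item: 27.752 Mbps × 298 s = 8,270 Mb = 1,034 MB.
Capacity: 128 GiB = 1,099,512 Mb; 132.95 items → 132 complete.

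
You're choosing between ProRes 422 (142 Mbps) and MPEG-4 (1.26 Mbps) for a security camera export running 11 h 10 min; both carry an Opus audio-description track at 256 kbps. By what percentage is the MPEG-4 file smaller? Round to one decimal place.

11 h 10 min = 670 min = 40200 s
Audio: 256 kbps = 0.256 Mbps.
ProRes 422: 142.256 Mbps × 40200 s = 5718691.2 Mb = 714.836 GB.
MPEG-4: 1.516 Mbps × 40200 s = 60943.2 Mb = 7.618 GB.
Reduction: (1 − 7.618/714.836) × 100 = 98.93%.

98.9%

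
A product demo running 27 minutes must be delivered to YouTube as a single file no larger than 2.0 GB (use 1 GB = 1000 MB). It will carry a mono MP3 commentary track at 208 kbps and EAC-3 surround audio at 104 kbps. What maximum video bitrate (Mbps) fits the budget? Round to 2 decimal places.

Budget: 2.0 GB = 16000.0 Mb.
27 min = 1620 s
Total bitrate budget: 16000.0 Mb / 1620 s = 9.877 Mbps.
Audio total: 208 + 104 = 312 kbps = 0.312 Mbps.
Video: 9.877 − 0.312 = 9.565 Mbps.

9.56 Mbps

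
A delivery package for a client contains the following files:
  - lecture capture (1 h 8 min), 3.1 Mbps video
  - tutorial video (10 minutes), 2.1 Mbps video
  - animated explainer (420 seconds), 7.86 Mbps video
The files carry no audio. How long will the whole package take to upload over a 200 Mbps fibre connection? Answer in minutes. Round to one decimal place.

lecture capture: 3.100 Mbps × 4080 s = 12648.0 Mb
tutorial video: 2.100 Mbps × 600 s = 1260.0 Mb
animated explainer: 7.860 Mbps × 420 s = 3301.2 Mb
Total: 17209.2 Mb = 2151.2 MB.
At 200 Mbps: 17209.2 / 200 = 86 s ≈ 1.43 minutes.

1.4 minutes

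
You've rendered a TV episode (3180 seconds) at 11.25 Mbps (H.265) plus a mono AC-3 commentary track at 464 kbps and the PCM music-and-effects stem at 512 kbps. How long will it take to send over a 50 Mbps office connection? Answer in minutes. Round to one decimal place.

13.0 minutes

Audio total: 464 + 512 = 976 kbps = 0.976 Mbps.
Total bitrate: 12.226 Mbps.
File: 12.226 Mbps × 3180 s = 38878.7 Mb.
At 50 Mbps: 38878.7 / 50 = 777.6 s ≈ 13 minutes.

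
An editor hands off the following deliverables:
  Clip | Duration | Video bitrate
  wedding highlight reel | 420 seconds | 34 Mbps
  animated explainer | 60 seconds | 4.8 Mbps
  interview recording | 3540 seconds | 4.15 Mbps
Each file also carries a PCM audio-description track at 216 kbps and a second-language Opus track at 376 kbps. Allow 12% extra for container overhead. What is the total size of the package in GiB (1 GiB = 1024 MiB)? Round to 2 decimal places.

Audio total: 216 + 376 = 592 kbps = 0.592 Mbps.
wedding highlight reel: 34.592 Mbps × 420 s × 1.12 = 16272.1 Mb
animated explainer: 5.392 Mbps × 60 s × 1.12 = 362.3 Mb
interview recording: 4.742 Mbps × 3540 s × 1.12 = 18801.1 Mb
Total: 35435.5 Mb = 4429.4 MB.
= 4.125 GiB.

4.13 GiB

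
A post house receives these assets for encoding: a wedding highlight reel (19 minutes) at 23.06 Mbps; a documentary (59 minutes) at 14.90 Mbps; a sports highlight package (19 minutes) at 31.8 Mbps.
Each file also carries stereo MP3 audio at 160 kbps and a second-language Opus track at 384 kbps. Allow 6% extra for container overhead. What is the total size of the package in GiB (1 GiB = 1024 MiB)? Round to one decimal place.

14.6 GiB

Audio total: 160 + 384 = 544 kbps = 0.544 Mbps.
wedding highlight reel: 23.604 Mbps × 1140 s × 1.06 = 28523.1 Mb
documentary: 15.444 Mbps × 3540 s × 1.06 = 57952.1 Mb
sports highlight package: 32.344 Mbps × 1140 s × 1.06 = 39084.5 Mb
Total: 125559.6 Mb = 15695.0 MB.
= 14.62 GiB.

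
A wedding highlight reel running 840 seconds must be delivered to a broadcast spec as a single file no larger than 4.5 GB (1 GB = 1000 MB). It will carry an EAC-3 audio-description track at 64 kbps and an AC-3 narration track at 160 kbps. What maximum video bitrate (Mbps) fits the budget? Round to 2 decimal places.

Budget: 4.5 GB = 36000.0 Mb.
Total bitrate budget: 36000.0 Mb / 840 s = 42.857 Mbps.
Audio total: 64 + 160 = 224 kbps = 0.224 Mbps.
Video: 42.857 − 0.224 = 42.633 Mbps.

42.63 Mbps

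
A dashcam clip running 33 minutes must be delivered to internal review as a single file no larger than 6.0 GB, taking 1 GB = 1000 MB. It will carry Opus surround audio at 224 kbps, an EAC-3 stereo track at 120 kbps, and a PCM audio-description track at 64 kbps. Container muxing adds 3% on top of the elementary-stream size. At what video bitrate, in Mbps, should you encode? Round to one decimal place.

23.1 Mbps

Budget: 6.0 GB = 48000.0 Mb.
Stream payload after overhead: 48000.0 / 1.03 = 46601.9 Mb.
33 min = 1980 s
Total bitrate budget: 46601.9 Mb / 1980 s = 23.536 Mbps.
Audio total: 224 + 120 + 64 = 408 kbps = 0.408 Mbps.
Video: 23.536 − 0.408 = 23.128 Mbps.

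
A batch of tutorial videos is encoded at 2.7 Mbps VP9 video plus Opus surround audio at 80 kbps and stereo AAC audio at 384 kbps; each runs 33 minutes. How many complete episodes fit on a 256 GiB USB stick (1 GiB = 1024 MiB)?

33 min = 1980 s
Audio total: 80 + 384 = 464 kbps = 0.464 Mbps.
Total bitrate: 3.164 Mbps.
Per item: 3.164 Mbps × 1980 s = 6,265 Mb = 783.1 MB.
Capacity: 256 GiB = 2,199,023 Mb; 351.02 items → 351 complete.

351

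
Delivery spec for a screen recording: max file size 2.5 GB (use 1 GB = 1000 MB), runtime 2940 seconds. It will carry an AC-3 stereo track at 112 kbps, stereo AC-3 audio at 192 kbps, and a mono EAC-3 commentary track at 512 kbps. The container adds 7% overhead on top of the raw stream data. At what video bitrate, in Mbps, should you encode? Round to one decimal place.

Budget: 2.5 GB = 20000.0 Mb.
Stream payload after overhead: 20000.0 / 1.07 = 18691.6 Mb.
Total bitrate budget: 18691.6 Mb / 2940 s = 6.358 Mbps.
Audio total: 112 + 192 + 512 = 816 kbps = 0.816 Mbps.
Video: 6.358 − 0.816 = 5.542 Mbps.

5.5 Mbps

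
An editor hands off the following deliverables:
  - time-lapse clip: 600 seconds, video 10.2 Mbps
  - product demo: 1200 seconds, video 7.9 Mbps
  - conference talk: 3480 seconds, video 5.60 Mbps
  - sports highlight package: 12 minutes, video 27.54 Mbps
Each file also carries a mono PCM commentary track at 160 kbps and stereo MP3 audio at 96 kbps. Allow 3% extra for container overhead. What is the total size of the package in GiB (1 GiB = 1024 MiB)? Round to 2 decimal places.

Audio total: 160 + 96 = 256 kbps = 0.256 Mbps.
time-lapse clip: 10.456 Mbps × 600 s × 1.03 = 6461.8 Mb
product demo: 8.156 Mbps × 1200 s × 1.03 = 10080.8 Mb
conference talk: 5.856 Mbps × 3480 s × 1.03 = 20990.2 Mb
sports highlight package: 27.796 Mbps × 720 s × 1.03 = 20613.5 Mb
Total: 58146.4 Mb = 7268.3 MB.
= 6.769 GiB.

6.77 GiB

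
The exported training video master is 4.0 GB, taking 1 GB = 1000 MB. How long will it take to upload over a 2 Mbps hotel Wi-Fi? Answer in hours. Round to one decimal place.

File: 4.0 GB = 32000.0 Mb.
At 2 Mbps: 32000.0 / 2 = 16000.0 s ≈ 4.44 hours.

4.4 hours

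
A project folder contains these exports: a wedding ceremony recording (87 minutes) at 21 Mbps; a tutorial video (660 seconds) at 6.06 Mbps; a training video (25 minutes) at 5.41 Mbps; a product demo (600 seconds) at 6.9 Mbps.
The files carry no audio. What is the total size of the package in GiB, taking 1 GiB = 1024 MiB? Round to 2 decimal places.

14.65 GiB

wedding ceremony recording: 21.000 Mbps × 5220 s = 109620.0 Mb
tutorial video: 6.060 Mbps × 660 s = 3999.6 Mb
training video: 5.410 Mbps × 1500 s = 8115.0 Mb
product demo: 6.900 Mbps × 600 s = 4140.0 Mb
Total: 125874.6 Mb = 15734.3 MB.
= 14.65 GiB.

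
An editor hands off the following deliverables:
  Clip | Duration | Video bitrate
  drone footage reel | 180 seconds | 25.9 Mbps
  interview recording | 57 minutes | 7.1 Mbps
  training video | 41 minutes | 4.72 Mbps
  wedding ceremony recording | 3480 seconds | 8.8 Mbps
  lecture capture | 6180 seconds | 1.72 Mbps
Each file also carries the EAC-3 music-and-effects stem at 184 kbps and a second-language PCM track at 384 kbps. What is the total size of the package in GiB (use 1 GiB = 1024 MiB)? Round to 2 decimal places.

Audio total: 184 + 384 = 568 kbps = 0.568 Mbps.
drone footage reel: 26.468 Mbps × 180 s = 4764.2 Mb
interview recording: 7.668 Mbps × 3420 s = 26224.6 Mb
training video: 5.288 Mbps × 2460 s = 13008.5 Mb
wedding ceremony recording: 9.368 Mbps × 3480 s = 32600.6 Mb
lecture capture: 2.288 Mbps × 6180 s = 14139.8 Mb
Total: 90737.8 Mb = 11342.2 MB.
= 10.56 GiB.

10.56 GiB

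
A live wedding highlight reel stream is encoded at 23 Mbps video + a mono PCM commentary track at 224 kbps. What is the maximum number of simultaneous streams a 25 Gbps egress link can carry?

Audio: 224 kbps = 0.224 Mbps.
Per-viewer media rate: 23.224 Mbps.
25 Gbps = 25,000 Mbps; 25,000 / 23.224 = 1076.47 → 1076 viewers.

1076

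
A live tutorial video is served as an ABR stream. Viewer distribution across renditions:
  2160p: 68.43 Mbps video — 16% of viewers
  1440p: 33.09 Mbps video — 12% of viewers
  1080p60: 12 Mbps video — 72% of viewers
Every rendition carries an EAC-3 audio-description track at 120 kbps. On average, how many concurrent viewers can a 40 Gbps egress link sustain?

Audio: 120 kbps = 0.120 Mbps.
Average per-viewer bitrate: 0.16×68.550 + 0.12×33.210 + 0.72×12.120 = 23.680 Mbps.
40 Gbps = 40,000 Mbps; 40,000 / 23.680 = 1689.22 → 1689.

1689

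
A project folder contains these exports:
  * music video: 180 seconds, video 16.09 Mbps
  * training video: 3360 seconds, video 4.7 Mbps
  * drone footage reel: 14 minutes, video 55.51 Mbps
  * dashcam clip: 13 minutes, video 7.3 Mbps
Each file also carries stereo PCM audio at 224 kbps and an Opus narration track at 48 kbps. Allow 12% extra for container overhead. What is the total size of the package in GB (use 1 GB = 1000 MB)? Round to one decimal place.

Audio total: 224 + 48 = 272 kbps = 0.272 Mbps.
music video: 16.362 Mbps × 180 s × 1.12 = 3298.6 Mb
training video: 4.972 Mbps × 3360 s × 1.12 = 18710.6 Mb
drone footage reel: 55.782 Mbps × 840 s × 1.12 = 52479.7 Mb
dashcam clip: 7.572 Mbps × 780 s × 1.12 = 6614.9 Mb
Total: 81103.8 Mb = 10138.0 MB.
= 10.14 GB.

10.1 GB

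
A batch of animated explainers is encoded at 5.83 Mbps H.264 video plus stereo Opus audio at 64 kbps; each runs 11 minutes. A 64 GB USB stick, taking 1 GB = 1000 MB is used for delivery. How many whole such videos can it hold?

11 min = 660 s
Audio: 64 kbps = 0.064 Mbps.
Total bitrate: 5.894 Mbps.
Per item: 5.894 Mbps × 660 s = 3,890 Mb = 486.3 MB.
Capacity: 64 GB = 512,000 Mb; 131.62 items → 131 complete.

131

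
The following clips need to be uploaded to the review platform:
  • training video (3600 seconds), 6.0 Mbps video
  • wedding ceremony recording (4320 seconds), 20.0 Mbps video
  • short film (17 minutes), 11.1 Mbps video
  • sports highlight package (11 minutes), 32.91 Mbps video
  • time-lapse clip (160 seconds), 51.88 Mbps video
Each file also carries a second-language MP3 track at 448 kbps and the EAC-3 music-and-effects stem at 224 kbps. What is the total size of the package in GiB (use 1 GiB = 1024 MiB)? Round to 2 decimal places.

Audio total: 448 + 224 = 672 kbps = 0.672 Mbps.
training video: 6.672 Mbps × 3600 s = 24019.2 Mb
wedding ceremony recording: 20.672 Mbps × 4320 s = 89303.0 Mb
short film: 11.772 Mbps × 1020 s = 12007.4 Mb
sports highlight package: 33.582 Mbps × 660 s = 22164.1 Mb
time-lapse clip: 52.552 Mbps × 160 s = 8408.3 Mb
Total: 155902.1 Mb = 19487.8 MB.
= 18.15 GiB.

18.15 GiB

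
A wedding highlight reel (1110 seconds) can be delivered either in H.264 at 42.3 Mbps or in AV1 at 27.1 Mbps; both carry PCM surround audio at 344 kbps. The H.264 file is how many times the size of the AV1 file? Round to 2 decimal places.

Audio: 344 kbps = 0.344 Mbps.
H.264: 42.644 Mbps × 1110 s = 47334.8 Mb = 5.917 GB.
AV1: 27.444 Mbps × 1110 s = 30462.8 Mb = 3.808 GB.
Ratio: 5.917 / 3.808 = 1.554.

1.55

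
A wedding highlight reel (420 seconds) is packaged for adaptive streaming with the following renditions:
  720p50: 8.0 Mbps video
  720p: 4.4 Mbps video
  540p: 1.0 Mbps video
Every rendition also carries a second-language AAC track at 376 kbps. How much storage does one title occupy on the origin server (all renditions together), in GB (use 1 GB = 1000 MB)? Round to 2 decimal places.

0.76 GB

Audio: 376 kbps = 0.376 Mbps.
Sum of rendition bitrates: (8.0+0.376) + (4.4+0.376) + (1.0+0.376) = 14.528 Mbps.
× 420 s = 6,102 Mb = 762.7 MB = 0.7627 GB.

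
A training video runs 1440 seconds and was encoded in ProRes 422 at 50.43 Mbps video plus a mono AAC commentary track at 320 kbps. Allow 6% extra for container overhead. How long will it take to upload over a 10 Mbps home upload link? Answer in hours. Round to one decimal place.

2.2 hours

Audio: 320 kbps = 0.320 Mbps.
Total bitrate: 50.750 Mbps.
File: 50.750 Mbps × 1440 s = 73080.0 Mb.
With 6% container overhead: ×1.06. → 77464.8 Mb.
At 10 Mbps: 77464.8 / 10 = 7746.5 s ≈ 2.15 hours.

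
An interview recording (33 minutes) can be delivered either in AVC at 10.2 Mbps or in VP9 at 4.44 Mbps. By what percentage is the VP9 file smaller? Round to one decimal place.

33 min = 1980 s
AVC: 10.200 Mbps × 1980 s = 20196.0 Mb = 2.525 GB.
VP9: 4.440 Mbps × 1980 s = 8791.2 Mb = 1.099 GB.
Reduction: (1 − 1.099/2.525) × 100 = 56.47%.

56.5%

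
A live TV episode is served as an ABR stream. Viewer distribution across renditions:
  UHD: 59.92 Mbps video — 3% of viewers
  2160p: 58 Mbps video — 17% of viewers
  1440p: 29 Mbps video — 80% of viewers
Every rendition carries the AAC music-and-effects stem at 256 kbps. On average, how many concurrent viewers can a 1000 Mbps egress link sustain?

Audio: 256 kbps = 0.256 Mbps.
Average per-viewer bitrate: 0.03×60.176 + 0.17×58.256 + 0.80×29.256 = 35.114 Mbps.
1000 Mbps = 1,000 Mbps; 1,000 / 35.114 = 28.48 → 28.

28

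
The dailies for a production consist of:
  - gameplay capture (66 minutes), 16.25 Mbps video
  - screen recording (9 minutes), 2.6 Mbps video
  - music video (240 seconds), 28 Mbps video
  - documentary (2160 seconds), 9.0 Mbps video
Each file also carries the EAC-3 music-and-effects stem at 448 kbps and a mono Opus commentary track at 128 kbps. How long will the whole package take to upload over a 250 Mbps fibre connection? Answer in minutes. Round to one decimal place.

Audio total: 448 + 128 = 576 kbps = 0.576 Mbps.
gameplay capture: 16.826 Mbps × 3960 s = 66631.0 Mb
screen recording: 3.176 Mbps × 540 s = 1715.0 Mb
music video: 28.576 Mbps × 240 s = 6858.2 Mb
documentary: 9.576 Mbps × 2160 s = 20684.2 Mb
Total: 95888.4 Mb = 11986.0 MB.
At 250 Mbps: 95888.4 / 250 = 384 s ≈ 6.39 minutes.

6.4 minutes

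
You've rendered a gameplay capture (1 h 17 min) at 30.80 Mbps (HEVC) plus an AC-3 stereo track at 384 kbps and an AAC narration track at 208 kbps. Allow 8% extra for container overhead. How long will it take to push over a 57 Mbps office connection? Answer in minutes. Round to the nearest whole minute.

1 h 17 min = 77 min = 4620 s
Audio total: 384 + 208 = 592 kbps = 0.592 Mbps.
Total bitrate: 31.392 Mbps.
File: 31.392 Mbps × 4620 s = 145031.0 Mb.
With 8% container overhead: ×1.08. → 156633.5 Mb.
At 57 Mbps: 156633.5 / 57 = 2748.0 s ≈ 45.8 minutes.

46 minutes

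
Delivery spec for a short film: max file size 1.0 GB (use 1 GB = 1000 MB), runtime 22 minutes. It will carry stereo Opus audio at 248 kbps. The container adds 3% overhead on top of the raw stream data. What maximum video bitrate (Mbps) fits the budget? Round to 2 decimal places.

5.64 Mbps

Budget: 1.0 GB = 8000.0 Mb.
Stream payload after overhead: 8000.0 / 1.03 = 7767.0 Mb.
22 min = 1320 s
Total bitrate budget: 7767.0 Mb / 1320 s = 5.884 Mbps.
Audio: 248 kbps = 0.248 Mbps.
Video: 5.884 − 0.248 = 5.636 Mbps.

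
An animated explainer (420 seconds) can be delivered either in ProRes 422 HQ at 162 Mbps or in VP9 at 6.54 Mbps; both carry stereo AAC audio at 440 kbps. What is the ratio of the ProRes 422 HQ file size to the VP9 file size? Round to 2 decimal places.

23.27

Audio: 440 kbps = 0.440 Mbps.
ProRes 422 HQ: 162.440 Mbps × 420 s = 68224.8 Mb = 7.942 GiB.
VP9: 6.980 Mbps × 420 s = 2931.6 Mb = 0.341 GiB.
Ratio: 7.942 / 0.341 = 23.272.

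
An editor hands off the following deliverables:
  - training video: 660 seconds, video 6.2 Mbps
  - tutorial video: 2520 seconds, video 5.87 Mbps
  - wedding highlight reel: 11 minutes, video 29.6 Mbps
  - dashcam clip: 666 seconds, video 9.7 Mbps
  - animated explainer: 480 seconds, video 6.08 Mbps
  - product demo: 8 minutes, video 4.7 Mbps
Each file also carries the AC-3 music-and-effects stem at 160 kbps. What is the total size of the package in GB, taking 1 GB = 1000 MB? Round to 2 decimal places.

6.37 GB

Audio: 160 kbps = 0.160 Mbps.
training video: 6.360 Mbps × 660 s = 4197.6 Mb
tutorial video: 6.030 Mbps × 2520 s = 15195.6 Mb
wedding highlight reel: 29.760 Mbps × 660 s = 19641.6 Mb
dashcam clip: 9.860 Mbps × 666 s = 6566.8 Mb
animated explainer: 6.240 Mbps × 480 s = 2995.2 Mb
product demo: 4.860 Mbps × 480 s = 2332.8 Mb
Total: 50929.6 Mb = 6366.2 MB.
= 6.366 GB.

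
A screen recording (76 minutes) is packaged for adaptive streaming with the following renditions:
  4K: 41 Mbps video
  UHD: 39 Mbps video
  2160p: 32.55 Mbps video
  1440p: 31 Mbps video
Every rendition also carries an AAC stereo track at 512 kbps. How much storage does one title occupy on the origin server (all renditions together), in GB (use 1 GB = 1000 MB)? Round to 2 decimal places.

82.99 GB

76 min = 4560 s
Audio: 512 kbps = 0.512 Mbps.
Sum of rendition bitrates: (41+0.512) + (39+0.512) + (32.55+0.512) + (31+0.512) = 145.598 Mbps.
× 4560 s = 663,927 Mb = 82,991 MB = 82.99 GB.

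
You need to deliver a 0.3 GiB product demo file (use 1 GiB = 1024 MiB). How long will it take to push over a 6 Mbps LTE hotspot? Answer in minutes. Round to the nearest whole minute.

File: 0.3 GiB = 2577.0 Mb.
At 6 Mbps: 2577.0 / 6 = 429.5 s ≈ 7.16 minutes.

7 minutes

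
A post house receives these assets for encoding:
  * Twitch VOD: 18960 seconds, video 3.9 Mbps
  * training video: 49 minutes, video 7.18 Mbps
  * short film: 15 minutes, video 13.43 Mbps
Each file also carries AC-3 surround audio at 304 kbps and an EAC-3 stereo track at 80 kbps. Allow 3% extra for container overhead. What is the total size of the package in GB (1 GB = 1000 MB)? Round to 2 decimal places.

Audio total: 304 + 80 = 384 kbps = 0.384 Mbps.
Twitch VOD: 4.284 Mbps × 18960 s × 1.03 = 83661.4 Mb
training video: 7.564 Mbps × 2940 s × 1.03 = 22905.3 Mb
short film: 13.814 Mbps × 900 s × 1.03 = 12805.6 Mb
Total: 119372.3 Mb = 14921.5 MB.
= 14.92 GB.

14.92 GB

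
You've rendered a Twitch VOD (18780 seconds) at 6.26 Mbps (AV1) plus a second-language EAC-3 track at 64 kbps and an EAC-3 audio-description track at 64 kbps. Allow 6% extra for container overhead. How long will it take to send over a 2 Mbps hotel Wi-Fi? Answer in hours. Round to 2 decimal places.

Audio total: 64 + 64 = 128 kbps = 0.128 Mbps.
Total bitrate: 6.388 Mbps.
File: 6.388 Mbps × 18780 s = 119966.6 Mb.
With 6% container overhead: ×1.06. → 127164.6 Mb.
At 2 Mbps: 127164.6 / 2 = 63582.3 s ≈ 17.7 hours.

17.66 hours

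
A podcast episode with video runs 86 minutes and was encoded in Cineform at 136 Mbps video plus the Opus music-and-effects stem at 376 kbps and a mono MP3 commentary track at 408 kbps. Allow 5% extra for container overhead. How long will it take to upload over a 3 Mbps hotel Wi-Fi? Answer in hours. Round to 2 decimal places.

86 min = 5160 s
Audio total: 376 + 408 = 784 kbps = 0.784 Mbps.
Total bitrate: 136.784 Mbps.
File: 136.784 Mbps × 5160 s = 705805.4 Mb.
With 5% container overhead: ×1.05. → 741095.7 Mb.
At 3 Mbps: 741095.7 / 3 = 247031.9 s ≈ 68.6 hours.

68.62 hours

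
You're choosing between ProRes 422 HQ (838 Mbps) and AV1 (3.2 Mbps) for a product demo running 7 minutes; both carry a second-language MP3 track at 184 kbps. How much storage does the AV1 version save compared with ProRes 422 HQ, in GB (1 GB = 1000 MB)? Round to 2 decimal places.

7 min = 420 s
Audio: 184 kbps = 0.184 Mbps.
ProRes 422 HQ: 838.184 Mbps × 420 s = 352037.3 Mb = 44.005 GB.
AV1: 3.384 Mbps × 420 s = 1421.3 Mb = 0.178 GB.
Saving: 44.005 − 0.178 = 43.827 GB.

43.83 GB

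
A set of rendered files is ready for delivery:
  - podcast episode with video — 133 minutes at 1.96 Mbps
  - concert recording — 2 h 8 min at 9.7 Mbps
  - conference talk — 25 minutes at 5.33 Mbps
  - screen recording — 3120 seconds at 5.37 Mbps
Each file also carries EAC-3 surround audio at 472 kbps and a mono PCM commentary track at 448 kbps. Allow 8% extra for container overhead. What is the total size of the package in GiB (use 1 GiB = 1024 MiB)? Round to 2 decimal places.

Audio total: 472 + 448 = 920 kbps = 0.920 Mbps.
podcast episode with video: 2.880 Mbps × 7980 s × 1.08 = 24821.0 Mb
concert recording: 10.620 Mbps × 7680 s × 1.08 = 88086.5 Mb
conference talk: 6.250 Mbps × 1500 s × 1.08 = 10125.0 Mb
screen recording: 6.290 Mbps × 3120 s × 1.08 = 21194.8 Mb
Total: 144227.3 Mb = 18028.4 MB.
= 16.79 GiB.

16.79 GiB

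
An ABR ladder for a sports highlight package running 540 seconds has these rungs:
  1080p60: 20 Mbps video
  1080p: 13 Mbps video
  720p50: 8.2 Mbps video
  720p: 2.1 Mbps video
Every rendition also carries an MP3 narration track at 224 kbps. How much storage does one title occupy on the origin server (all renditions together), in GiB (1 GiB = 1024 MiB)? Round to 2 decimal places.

Audio: 224 kbps = 0.224 Mbps.
Sum of rendition bitrates: (20+0.224) + (13+0.224) + (8.2+0.224) + (2.1+0.224) = 44.196 Mbps.
× 540 s = 23,866 Mb = 2,983 MB = 2.778 GiB.

2.78 GiB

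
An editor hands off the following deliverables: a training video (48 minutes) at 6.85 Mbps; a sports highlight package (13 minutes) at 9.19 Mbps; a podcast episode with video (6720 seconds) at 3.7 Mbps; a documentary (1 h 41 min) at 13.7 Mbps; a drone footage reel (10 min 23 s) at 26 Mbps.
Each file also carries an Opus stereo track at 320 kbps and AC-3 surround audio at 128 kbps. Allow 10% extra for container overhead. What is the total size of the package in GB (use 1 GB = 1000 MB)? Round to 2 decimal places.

21.81 GB

Audio total: 320 + 128 = 448 kbps = 0.448 Mbps.
training video: 7.298 Mbps × 2880 s × 1.10 = 23120.1 Mb
sports highlight package: 9.638 Mbps × 780 s × 1.10 = 8269.4 Mb
podcast episode with video: 4.148 Mbps × 6720 s × 1.10 = 30662.0 Mb
documentary: 14.148 Mbps × 6060 s × 1.10 = 94310.6 Mb
drone footage reel: 26.448 Mbps × 623 s × 1.10 = 18124.8 Mb
Total: 174486.9 Mb = 21810.9 MB.
= 21.81 GB.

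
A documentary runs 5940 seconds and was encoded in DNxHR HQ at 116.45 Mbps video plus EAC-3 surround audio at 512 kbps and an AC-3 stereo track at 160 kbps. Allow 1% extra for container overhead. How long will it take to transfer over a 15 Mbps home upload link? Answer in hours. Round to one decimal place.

Audio total: 512 + 160 = 672 kbps = 0.672 Mbps.
Total bitrate: 117.122 Mbps.
File: 117.122 Mbps × 5940 s = 695704.7 Mb.
With 1% container overhead: ×1.01. → 702661.7 Mb.
At 15 Mbps: 702661.7 / 15 = 46844.1 s ≈ 13 hours.

13.0 hours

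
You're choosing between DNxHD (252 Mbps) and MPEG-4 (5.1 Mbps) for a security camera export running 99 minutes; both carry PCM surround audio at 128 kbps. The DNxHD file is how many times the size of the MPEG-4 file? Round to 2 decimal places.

48.23

99 min = 5940 s
Audio: 128 kbps = 0.128 Mbps.
DNxHD: 252.128 Mbps × 5940 s = 1497640.3 Mb = 174.348 GiB.
MPEG-4: 5.228 Mbps × 5940 s = 31054.3 Mb = 3.615 GiB.
Ratio: 174.348 / 3.615 = 48.226.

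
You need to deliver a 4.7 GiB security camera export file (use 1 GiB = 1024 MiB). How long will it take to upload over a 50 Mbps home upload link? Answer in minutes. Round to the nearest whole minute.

13 minutes

File: 4.7 GiB = 40372.7 Mb.
At 50 Mbps: 40372.7 / 50 = 807.5 s ≈ 13.5 minutes.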